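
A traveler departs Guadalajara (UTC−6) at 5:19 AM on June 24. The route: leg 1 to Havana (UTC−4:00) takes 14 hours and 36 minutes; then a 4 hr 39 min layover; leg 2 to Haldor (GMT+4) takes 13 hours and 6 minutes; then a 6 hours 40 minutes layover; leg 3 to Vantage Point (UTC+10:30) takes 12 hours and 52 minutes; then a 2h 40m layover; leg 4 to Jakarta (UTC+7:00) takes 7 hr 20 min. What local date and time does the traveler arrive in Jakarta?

8:12 AM on June 27

Convert departure to UTC: 5:19 AM + 6:00 = 11:19 AM UTC on Jun 24.
Add 14 hours and 36 minutes leg 1 → 1:55 AM UTC (Jun 25).
Add 4 hours 39 minutes layover in Havana → 6:34 AM UTC.
Add 13 hours 6 minutes leg 2 → 7:40 PM UTC.
Add 6 hours and 40 minutes layover in Haldor → 2:20 AM UTC (Jun 26).
Add 12 hours 52 minutes leg 3 → 3:12 PM UTC.
Add 2 hours and 40 minutes layover in Vantage Point → 5:52 PM UTC.
Add 7 hours 20 minutes leg 4 → 1:12 AM UTC (Jun 27).
Jakarta is UTC+7:00, so local arrival = 1:12 AM + 7:00 = 8:12 AM on Jun 27.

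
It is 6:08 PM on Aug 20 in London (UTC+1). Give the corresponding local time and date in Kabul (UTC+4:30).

9:38 PM on August 20

In UTC: 6:08 PM − 1:00 = 5:08 PM on Aug 20.
Kabul is UTC+4:30: 5:08 PM + 4:30 = 9:38 PM on Aug 20.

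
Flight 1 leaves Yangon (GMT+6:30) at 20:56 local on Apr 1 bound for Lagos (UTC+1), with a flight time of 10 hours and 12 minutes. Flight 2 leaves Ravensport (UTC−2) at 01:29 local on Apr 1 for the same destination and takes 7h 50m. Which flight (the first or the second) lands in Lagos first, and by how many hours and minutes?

Flight 1 in UTC: 20:56 − 6:30 = 14:26 on Apr 1.
+10 hours and 12 minutes → arrive 00:38 UTC on Apr 2.
Flight 2 in UTC: 01:29 + 2:00 = 03:29 on Apr 1.
+7 hours 50 minutes → arrive 11:19 UTC on Apr 1.
Flight 2 lands earlier by 13 hours 19 minutes.

the second, by 13 hours 19 minutes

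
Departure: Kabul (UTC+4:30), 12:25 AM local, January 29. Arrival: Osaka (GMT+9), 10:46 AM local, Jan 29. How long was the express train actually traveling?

5 hours 51 minutes

Osaka is 4:30 ahead of Kabul.
Clock-face elapsed time (ignoring zones) is 10 hours 21 minutes.
Actual elapsed = 10 hours 21 minutes − 4:30 = 5 hours 51 minutes.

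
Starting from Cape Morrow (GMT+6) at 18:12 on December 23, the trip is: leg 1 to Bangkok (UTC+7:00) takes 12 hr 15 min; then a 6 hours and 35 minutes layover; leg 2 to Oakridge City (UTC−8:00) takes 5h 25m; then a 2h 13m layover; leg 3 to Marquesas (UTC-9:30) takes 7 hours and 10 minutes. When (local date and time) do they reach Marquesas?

12:20 on December 24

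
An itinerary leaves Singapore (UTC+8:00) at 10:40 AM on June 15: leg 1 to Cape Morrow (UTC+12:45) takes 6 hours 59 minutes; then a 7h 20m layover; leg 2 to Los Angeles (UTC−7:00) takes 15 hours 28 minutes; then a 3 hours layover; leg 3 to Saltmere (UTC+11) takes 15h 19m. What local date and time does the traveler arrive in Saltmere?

1:46 PM on Jun 17

Convert departure to UTC: 10:40 AM − 8:00 = 2:40 AM UTC on Jun 15.
Add 6 hours and 59 minutes leg 1 → 9:39 AM UTC.
Add 7 hours 20 minutes layover in Cape Morrow → 4:59 PM UTC.
Add 15 hours and 28 minutes leg 2 → 8:27 AM UTC (Jun 16).
Add 3 hours layover in Los Angeles → 11:27 AM UTC.
Add 15 hours 19 minutes leg 3 → 2:46 AM UTC (Jun 17).
Saltmere is UTC+11:00, so local arrival = 2:46 AM + 11:00 = 1:46 PM on Jun 17.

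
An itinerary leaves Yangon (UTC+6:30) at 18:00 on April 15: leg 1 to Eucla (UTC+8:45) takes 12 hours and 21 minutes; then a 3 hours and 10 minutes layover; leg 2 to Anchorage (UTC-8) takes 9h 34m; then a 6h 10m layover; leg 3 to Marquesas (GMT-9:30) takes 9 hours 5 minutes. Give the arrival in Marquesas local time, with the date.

Convert departure to UTC: 18:00 − 6:30 = 11:30 UTC on Apr 15.
Add 12 hours and 21 minutes leg 1 → 23:51 UTC.
Add 3 hours and 10 minutes layover in Eucla → 03:01 UTC (Apr 16).
Add 9 hours and 34 minutes leg 2 → 12:35 UTC.
Add 6 hours 10 minutes layover in Anchorage → 18:45 UTC.
Add 9 hours and 5 minutes leg 3 → 03:50 UTC (Apr 17).
Marquesas is UTC−9:30, so local arrival = 03:50 − 9:30 = 18:20 on Apr 16.

18:20 on Apr 16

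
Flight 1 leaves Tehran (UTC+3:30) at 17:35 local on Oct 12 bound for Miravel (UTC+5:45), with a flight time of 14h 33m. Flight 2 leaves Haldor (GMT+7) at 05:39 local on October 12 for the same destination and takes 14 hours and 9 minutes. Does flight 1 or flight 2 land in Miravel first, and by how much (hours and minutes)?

the second, by 15 hours 50 minutes

Flight 1 in UTC: 17:35 − 3:30 = 14:05 on Oct 12.
+14 hours 33 minutes → arrive 04:38 UTC on Oct 13.
Flight 2 in UTC: 05:39 − 7:00 = 22:39 on Oct 11.
+14 hours 9 minutes → arrive 12:48 UTC on Oct 12.
Flight 2 lands earlier by 15 hours 50 minutes.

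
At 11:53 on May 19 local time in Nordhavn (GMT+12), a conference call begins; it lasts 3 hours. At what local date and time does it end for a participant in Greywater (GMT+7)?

Convert start to UTC: 11:53 − 12:00 = 23:53 UTC on May 18.
Add 3 hours duration → 02:53 UTC (May 19).
Greywater is UTC+7:00, so local end time = 02:53 + 7:00 = 09:53 on May 19.

09:53 on May 19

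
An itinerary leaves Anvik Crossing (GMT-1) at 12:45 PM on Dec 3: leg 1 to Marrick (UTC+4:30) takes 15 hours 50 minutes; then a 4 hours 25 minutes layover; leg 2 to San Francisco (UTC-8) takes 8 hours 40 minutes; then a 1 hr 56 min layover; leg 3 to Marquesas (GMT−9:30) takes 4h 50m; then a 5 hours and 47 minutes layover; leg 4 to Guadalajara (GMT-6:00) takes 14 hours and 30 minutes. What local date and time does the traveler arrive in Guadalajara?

3:43 PM on December 5

Convert departure to UTC: 12:45 PM + 1:00 = 1:45 PM UTC on Dec 3.
Add 15 hours 50 minutes leg 1 → 5:35 AM UTC (Dec 4).
Add 4 hours and 25 minutes layover in Marrick → 10:00 AM UTC.
Add 8 hours and 40 minutes leg 2 → 6:40 PM UTC.
Add 1 hour 56 minutes layover in San Francisco → 8:36 PM UTC.
Add 4 hours and 50 minutes leg 3 → 1:26 AM UTC (Dec 5).
Add 5 hours 47 minutes layover in Marquesas → 7:13 AM UTC.
Add 14 hours 30 minutes leg 4 → 9:43 PM UTC.
Guadalajara is UTC−6:00, so local arrival = 9:43 PM − 6:00 = 3:43 PM on Dec 5.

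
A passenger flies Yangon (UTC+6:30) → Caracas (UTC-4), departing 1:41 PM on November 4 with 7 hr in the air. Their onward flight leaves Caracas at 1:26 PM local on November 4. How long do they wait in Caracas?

3 hours 15 minutes

Convert departure to UTC: 1:41 PM − 6:30 = 7:11 AM UTC on Nov 4.
Add 7 hours flight time → 2:11 PM UTC.
Caracas is UTC−4:00, so local arrival = 2:11 PM − 4:00 = 10:11 AM on Nov 4.
Layover = 1:26 PM − 10:11 AM = 3 hours 15 minutes.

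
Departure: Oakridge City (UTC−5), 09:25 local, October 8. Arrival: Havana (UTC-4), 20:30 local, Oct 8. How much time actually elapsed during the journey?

10 hours 5 minutes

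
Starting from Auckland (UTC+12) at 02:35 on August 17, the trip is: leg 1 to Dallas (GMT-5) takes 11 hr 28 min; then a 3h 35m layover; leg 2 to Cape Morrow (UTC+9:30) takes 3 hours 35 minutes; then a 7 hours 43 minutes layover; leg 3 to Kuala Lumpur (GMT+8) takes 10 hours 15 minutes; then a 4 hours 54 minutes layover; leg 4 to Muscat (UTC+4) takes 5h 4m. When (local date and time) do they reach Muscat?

17:09 on August 18

Convert departure to UTC: 02:35 − 12:00 = 14:35 UTC on Aug 16.
Add 11 hours 28 minutes leg 1 → 02:03 UTC (Aug 17).
Add 3 hours and 35 minutes layover in Dallas → 05:38 UTC.
Add 3 hours 35 minutes leg 2 → 09:13 UTC.
Add 7 hours 43 minutes layover in Cape Morrow → 16:56 UTC.
Add 10 hours and 15 minutes leg 3 → 03:11 UTC (Aug 18).
Add 4 hours 54 minutes layover in Kuala Lumpur → 08:05 UTC.
Add 5 hours and 4 minutes leg 4 → 13:09 UTC.
Muscat is UTC+4:00, so local arrival = 13:09 + 4:00 = 17:09 on Aug 18.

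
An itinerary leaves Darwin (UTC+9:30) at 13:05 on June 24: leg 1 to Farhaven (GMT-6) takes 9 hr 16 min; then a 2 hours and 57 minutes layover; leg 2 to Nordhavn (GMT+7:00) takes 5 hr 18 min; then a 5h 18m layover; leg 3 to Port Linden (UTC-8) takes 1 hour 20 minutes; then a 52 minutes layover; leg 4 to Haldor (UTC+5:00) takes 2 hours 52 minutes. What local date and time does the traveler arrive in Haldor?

Convert departure to UTC: 13:05 − 9:30 = 03:35 UTC on Jun 24.
Add 9 hours 16 minutes leg 1 → 12:51 UTC.
Add 2 hours 57 minutes layover in Farhaven → 15:48 UTC.
Add 5 hours and 18 minutes leg 2 → 21:06 UTC.
Add 5 hours 18 minutes layover in Nordhavn → 02:24 UTC (Jun 25).
Add 1 hour 20 minutes leg 3 → 03:44 UTC.
Add 52 minutes layover in Port Linden → 04:36 UTC.
Add 2 hours and 52 minutes leg 4 → 07:28 UTC.
Haldor is UTC+5:00, so local arrival = 07:28 + 5:00 = 12:28 on Jun 25.

12:28 on June 25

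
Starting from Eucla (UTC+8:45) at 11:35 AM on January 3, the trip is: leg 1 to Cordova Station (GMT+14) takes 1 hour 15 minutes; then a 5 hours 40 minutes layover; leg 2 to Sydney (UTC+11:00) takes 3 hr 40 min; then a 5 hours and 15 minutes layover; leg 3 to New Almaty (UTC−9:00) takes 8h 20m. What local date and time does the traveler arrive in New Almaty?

Convert departure to UTC: 11:35 AM − 8:45 = 2:50 AM UTC on Jan 3.
Add 1 hour 15 minutes leg 1 → 4:05 AM UTC.
Add 5 hours and 40 minutes layover in Cordova Station → 9:45 AM UTC.
Add 3 hours 40 minutes leg 2 → 1:25 PM UTC.
Add 5 hours and 15 minutes layover in Sydney → 6:40 PM UTC.
Add 8 hours 20 minutes leg 3 → 3:00 AM UTC (Jan 4).
New Almaty is UTC−9:00, so local arrival = 3:00 AM − 9:00 = 6:00 PM on Jan 3.

6:00 PM on January 3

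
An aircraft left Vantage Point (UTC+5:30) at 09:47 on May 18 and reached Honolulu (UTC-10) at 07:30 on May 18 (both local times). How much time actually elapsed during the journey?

13 hours 13 minutes

Honolulu is 15:30 behind Vantage Point.
Clock-face elapsed time (ignoring zones) is −2 hours 17 minutes.
Actual elapsed = −2 hours 17 minutes + 15:30 = 13 hours 13 minutes.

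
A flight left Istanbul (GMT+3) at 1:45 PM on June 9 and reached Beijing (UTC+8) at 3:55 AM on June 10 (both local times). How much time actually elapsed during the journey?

9 hours 10 minutes

Departure in UTC: 1:45 PM − 3:00 = 10:45 AM on Jun 9.
Arrival in UTC: 3:55 AM − 8:00 = 7:55 PM on Jun 9.
Elapsed = 7:55 PM − 10:45 AM = 9 hours 10 minutes.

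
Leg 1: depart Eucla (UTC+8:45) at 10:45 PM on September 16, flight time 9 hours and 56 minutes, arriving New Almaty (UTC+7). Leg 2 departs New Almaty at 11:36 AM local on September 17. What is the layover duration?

Convert departure to UTC: 10:45 PM − 8:45 = 2:00 PM UTC on Sep 16.
Add 9 hours 56 minutes flight time → 11:56 PM UTC.
New Almaty is UTC+7:00, so local arrival = 11:56 PM + 7:00 = 6:56 AM on Sep 17.
Layover = 11:36 AM − 6:56 AM = 4 hours 40 minutes.

4 hours 40 minutes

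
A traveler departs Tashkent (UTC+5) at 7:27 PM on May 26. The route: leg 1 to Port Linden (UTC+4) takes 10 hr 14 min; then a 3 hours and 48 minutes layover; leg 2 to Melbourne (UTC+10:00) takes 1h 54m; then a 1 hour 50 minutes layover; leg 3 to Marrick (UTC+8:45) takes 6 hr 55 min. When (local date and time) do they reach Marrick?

Convert departure to UTC: 7:27 PM − 5:00 = 2:27 PM UTC on May 26.
Add 10 hours 14 minutes leg 1 → 12:41 AM UTC (May 27).
Add 3 hours and 48 minutes layover in Port Linden → 4:29 AM UTC.
Add 1 hour and 54 minutes leg 2 → 6:23 AM UTC.
Add 1 hour 50 minutes layover in Melbourne → 8:13 AM UTC.
Add 6 hours 55 minutes leg 3 → 3:08 PM UTC.
Marrick is UTC+8:45, so local arrival = 3:08 PM + 8:45 = 11:53 PM on May 27.

11:53 PM on May 27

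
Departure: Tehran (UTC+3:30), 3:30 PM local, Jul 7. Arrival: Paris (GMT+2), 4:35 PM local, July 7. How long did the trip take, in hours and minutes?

2 hours 35 minutes

Departure in UTC: 3:30 PM − 3:30 = 12:00 PM on Jul 7.
Arrival in UTC: 4:35 PM − 2:00 = 2:35 PM on Jul 7.
Elapsed = 2:35 PM − 12:00 PM = 2 hours 35 minutes.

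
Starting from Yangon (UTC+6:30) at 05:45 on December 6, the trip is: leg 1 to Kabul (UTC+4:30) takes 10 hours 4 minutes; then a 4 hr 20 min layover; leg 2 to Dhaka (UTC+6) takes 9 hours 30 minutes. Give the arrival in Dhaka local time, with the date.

Convert departure to UTC: 05:45 − 6:30 = 23:15 UTC on Dec 5.
Add 10 hours and 4 minutes leg 1 → 09:19 UTC (Dec 6).
Add 4 hours and 20 minutes layover in Kabul → 13:39 UTC.
Add 9 hours 30 minutes leg 2 → 23:09 UTC.
Dhaka is UTC+6:00, so local arrival = 23:09 + 6:00 = 05:09 on Dec 7.

05:09 on Dec 7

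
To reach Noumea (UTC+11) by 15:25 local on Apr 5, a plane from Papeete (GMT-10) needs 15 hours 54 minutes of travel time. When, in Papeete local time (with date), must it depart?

02:31 on Apr 4

Target arrival in UTC: 15:25 − 11:00 = 04:25 on Apr 5.
Subtract 15 hours 54 minutes → departure 12:31 UTC on Apr 4.
Papeete is UTC−10:00: 12:31 − 10:00 = 02:31 on Apr 4.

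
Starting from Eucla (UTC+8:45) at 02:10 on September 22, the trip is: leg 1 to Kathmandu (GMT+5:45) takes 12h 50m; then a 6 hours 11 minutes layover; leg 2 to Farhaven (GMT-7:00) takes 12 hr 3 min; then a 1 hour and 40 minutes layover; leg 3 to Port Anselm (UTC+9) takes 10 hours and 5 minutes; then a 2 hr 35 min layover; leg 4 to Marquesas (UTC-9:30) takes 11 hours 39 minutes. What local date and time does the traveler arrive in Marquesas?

16:58 on September 23

Convert departure to UTC: 02:10 − 8:45 = 17:25 UTC on Sep 21.
Add 12 hours 50 minutes leg 1 → 06:15 UTC (Sep 22).
Add 6 hours 11 minutes layover in Kathmandu → 12:26 UTC.
Add 12 hours 3 minutes leg 2 → 00:29 UTC (Sep 23).
Add 1 hour and 40 minutes layover in Farhaven → 02:09 UTC.
Add 10 hours 5 minutes leg 3 → 12:14 UTC.
Add 2 hours 35 minutes layover in Port Anselm → 14:49 UTC.
Add 11 hours 39 minutes leg 4 → 02:28 UTC (Sep 24).
Marquesas is UTC−9:30, so local arrival = 02:28 − 9:30 = 16:58 on Sep 23.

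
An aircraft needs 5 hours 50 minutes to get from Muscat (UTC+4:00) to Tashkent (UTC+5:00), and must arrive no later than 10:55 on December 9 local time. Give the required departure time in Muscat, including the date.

04:05 on Dec 9

Target arrival in UTC: 10:55 − 5:00 = 05:55 on Dec 9.
Subtract 5 hours 50 minutes → departure 00:05 UTC on Dec 9.
Muscat is UTC+4:00: 00:05 + 4:00 = 04:05 on Dec 9.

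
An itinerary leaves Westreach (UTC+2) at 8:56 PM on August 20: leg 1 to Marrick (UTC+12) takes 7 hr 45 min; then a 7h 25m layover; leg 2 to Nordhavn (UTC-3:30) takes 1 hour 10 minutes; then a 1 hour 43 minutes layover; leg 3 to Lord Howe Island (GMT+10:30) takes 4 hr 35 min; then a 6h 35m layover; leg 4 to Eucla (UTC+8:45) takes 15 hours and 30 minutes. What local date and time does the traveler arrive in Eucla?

12:24 AM on Aug 23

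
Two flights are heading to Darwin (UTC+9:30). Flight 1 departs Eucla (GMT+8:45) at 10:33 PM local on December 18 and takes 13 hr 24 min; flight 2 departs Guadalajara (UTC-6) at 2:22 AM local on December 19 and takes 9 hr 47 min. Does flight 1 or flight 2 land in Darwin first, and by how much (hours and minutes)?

the first, by 14 hours 57 minutes

Flight 1 in UTC: 10:33 PM − 8:45 = 1:48 PM on Dec 18.
+13 hours and 24 minutes → arrive 3:12 AM UTC on Dec 19.
Flight 2 in UTC: 2:22 AM + 6:00 = 8:22 AM on Dec 19.
+9 hours 47 minutes → arrive 6:09 PM UTC on Dec 19.
Flight 1 lands earlier by 14 hours 57 minutes.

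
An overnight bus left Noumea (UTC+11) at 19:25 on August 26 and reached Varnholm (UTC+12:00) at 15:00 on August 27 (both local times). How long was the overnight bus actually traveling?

18 hours 35 minutes

Departure in UTC: 19:25 − 11:00 = 08:25 on Aug 26.
Arrival in UTC: 15:00 − 12:00 = 03:00 on Aug 27.
Elapsed = 03:00 − 08:25 (+1 day) = 18 hours 35 minutes.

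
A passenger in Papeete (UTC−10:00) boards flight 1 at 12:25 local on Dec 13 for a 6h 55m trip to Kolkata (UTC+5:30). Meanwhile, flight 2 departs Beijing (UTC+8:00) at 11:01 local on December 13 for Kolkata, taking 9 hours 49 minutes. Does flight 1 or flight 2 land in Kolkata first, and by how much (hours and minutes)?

the second, by 16 hours 30 minutes

Flight 1 in UTC: 12:25 + 10:00 = 22:25 on Dec 13.
+6 hours and 55 minutes → arrive 05:20 UTC on Dec 14.
Flight 2 in UTC: 11:01 − 8:00 = 03:01 on Dec 13.
+9 hours 49 minutes → arrive 12:50 UTC on Dec 13.
Flight 2 lands earlier by 16 hours 30 minutes.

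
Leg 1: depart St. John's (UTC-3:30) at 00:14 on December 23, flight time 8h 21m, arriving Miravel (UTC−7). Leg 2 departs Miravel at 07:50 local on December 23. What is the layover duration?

2 hours 45 minutes

Convert departure to UTC: 00:14 + 3:30 = 03:44 UTC on Dec 23.
Add 8 hours 21 minutes flight time → 12:05 UTC.
Miravel is UTC−7:00, so local arrival = 12:05 − 7:00 = 05:05 on Dec 23.
Layover = 07:50 − 05:05 = 2 hours 45 minutes.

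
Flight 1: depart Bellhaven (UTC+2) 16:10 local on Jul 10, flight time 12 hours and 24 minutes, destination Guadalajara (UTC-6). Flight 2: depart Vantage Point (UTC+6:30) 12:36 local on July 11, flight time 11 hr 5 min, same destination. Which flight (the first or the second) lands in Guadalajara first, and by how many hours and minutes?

the first, by 14 hours 37 minutes

Flight 1 in UTC: 16:10 − 2:00 = 14:10 on Jul 10.
+12 hours 24 minutes → arrive 02:34 UTC on Jul 11.
Flight 2 in UTC: 12:36 − 6:30 = 06:06 on Jul 11.
+11 hours 5 minutes → arrive 17:11 UTC on Jul 11.
Flight 1 lands earlier by 14 hours 37 minutes.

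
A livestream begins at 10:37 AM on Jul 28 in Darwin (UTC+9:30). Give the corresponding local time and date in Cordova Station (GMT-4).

9:07 PM on July 27

In UTC: 10:37 AM − 9:30 = 1:07 AM on Jul 28.
Cordova Station is UTC−4:00: 1:07 AM − 4:00 = 9:07 PM on Jul 27.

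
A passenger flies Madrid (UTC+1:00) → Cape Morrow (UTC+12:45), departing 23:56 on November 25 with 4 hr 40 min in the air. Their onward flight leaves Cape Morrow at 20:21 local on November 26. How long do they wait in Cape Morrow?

Convert departure to UTC: 23:56 − 1:00 = 22:56 UTC on Nov 25.
Add 4 hours 40 minutes flight time → 03:36 UTC (Nov 26).
Cape Morrow is UTC+12:45, so local arrival = 03:36 + 12:45 = 16:21 on Nov 26.
Layover = 20:21 − 16:21 = 4 hours.

4 hours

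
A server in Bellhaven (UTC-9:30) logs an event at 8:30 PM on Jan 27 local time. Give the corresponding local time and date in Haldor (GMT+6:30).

12:30 PM on Jan 28

In UTC: 8:30 PM + 9:30 = 6:00 AM on Jan 28.
Haldor is UTC+6:30: 6:00 AM + 6:30 = 12:30 PM on Jan 28.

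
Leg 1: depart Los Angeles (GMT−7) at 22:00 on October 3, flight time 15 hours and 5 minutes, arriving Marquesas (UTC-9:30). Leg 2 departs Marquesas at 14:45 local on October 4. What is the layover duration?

Convert departure to UTC: 22:00 + 7:00 = 05:00 UTC on Oct 4.
Add 15 hours 5 minutes flight time → 20:05 UTC.
Marquesas is UTC−9:30, so local arrival = 20:05 − 9:30 = 10:35 on Oct 4.
Layover = 14:45 − 10:35 = 4 hours 10 minutes.

4 hours 10 minutes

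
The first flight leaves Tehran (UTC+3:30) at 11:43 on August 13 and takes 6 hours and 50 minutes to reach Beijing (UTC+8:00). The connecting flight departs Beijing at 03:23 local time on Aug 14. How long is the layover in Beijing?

Convert departure to UTC: 11:43 − 3:30 = 08:13 UTC on Aug 13.
Add 6 hours 50 minutes flight time → 15:03 UTC.
Beijing is UTC+8:00, so local arrival = 15:03 + 8:00 = 23:03 on Aug 13.
Layover = 03:23 − 23:03 (+1 day) = 4 hours 20 minutes.

4 hours 20 minutes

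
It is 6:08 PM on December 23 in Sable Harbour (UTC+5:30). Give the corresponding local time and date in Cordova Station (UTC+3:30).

4:08 PM on December 23

Cordova Station is 2:00 behind Sable Harbour.
Shift by the zone difference: 6:08 PM − 2:00 = 4:08 PM on Dec 23 in Cordova Station.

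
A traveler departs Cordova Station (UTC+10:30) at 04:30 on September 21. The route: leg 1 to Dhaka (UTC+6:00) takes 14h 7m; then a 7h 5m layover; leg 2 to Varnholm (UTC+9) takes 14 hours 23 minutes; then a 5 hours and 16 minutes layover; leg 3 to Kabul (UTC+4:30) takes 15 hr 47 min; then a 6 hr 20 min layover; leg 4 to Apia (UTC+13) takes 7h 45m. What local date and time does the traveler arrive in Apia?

Convert departure to UTC: 04:30 − 10:30 = 18:00 UTC on Sep 20.
Add 14 hours 7 minutes leg 1 → 08:07 UTC (Sep 21).
Add 7 hours 5 minutes layover in Dhaka → 15:12 UTC.
Add 14 hours and 23 minutes leg 2 → 05:35 UTC (Sep 22).
Add 5 hours 16 minutes layover in Varnholm → 10:51 UTC.
Add 15 hours 47 minutes leg 3 → 02:38 UTC (Sep 23).
Add 6 hours and 20 minutes layover in Kabul → 08:58 UTC.
Add 7 hours 45 minutes leg 4 → 16:43 UTC.
Apia is UTC+13:00, so local arrival = 16:43 + 13:00 = 05:43 on Sep 24.

05:43 on September 24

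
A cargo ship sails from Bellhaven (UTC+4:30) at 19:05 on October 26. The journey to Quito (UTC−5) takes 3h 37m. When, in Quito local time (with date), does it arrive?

13:12 on October 26

Convert departure to UTC: 19:05 − 4:30 = 14:35 UTC on Oct 26.
Add 3 hours and 37 minutes travel time → 18:12 UTC.
Quito is UTC−5:00, so local arrival = 18:12 − 5:00 = 13:12 on Oct 26.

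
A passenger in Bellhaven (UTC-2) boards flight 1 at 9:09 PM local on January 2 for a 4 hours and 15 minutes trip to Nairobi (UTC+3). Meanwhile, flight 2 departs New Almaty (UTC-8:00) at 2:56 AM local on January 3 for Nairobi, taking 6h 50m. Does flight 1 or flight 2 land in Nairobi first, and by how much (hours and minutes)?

the first, by 14 hours 22 minutes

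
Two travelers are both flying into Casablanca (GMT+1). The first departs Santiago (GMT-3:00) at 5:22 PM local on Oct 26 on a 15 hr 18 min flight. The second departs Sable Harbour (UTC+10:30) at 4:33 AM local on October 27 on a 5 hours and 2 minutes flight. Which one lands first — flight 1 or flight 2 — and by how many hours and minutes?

the second, by 12 hours 35 minutes

Flight 1 in UTC: 5:22 PM + 3:00 = 8:22 PM on Oct 26.
+15 hours 18 minutes → arrive 11:40 AM UTC on Oct 27.
Flight 2 in UTC: 4:33 AM − 10:30 = 6:03 PM on Oct 26.
+5 hours and 2 minutes → arrive 11:05 PM UTC on Oct 26.
Flight 2 lands earlier by 12 hours 35 minutes.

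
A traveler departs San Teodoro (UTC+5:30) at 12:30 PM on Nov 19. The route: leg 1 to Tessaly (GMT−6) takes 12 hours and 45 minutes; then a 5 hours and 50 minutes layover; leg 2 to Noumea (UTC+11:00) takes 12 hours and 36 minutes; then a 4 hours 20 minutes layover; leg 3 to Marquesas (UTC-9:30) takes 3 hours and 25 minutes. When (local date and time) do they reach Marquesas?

12:26 PM on November 20

Convert departure to UTC: 12:30 PM − 5:30 = 7:00 AM UTC on Nov 19.
Add 12 hours 45 minutes leg 1 → 7:45 PM UTC.
Add 5 hours 50 minutes layover in Tessaly → 1:35 AM UTC (Nov 20).
Add 12 hours and 36 minutes leg 2 → 2:11 PM UTC.
Add 4 hours 20 minutes layover in Noumea → 6:31 PM UTC.
Add 3 hours and 25 minutes leg 3 → 9:56 PM UTC.
Marquesas is UTC−9:30, so local arrival = 9:56 PM − 9:30 = 12:26 PM on Nov 20.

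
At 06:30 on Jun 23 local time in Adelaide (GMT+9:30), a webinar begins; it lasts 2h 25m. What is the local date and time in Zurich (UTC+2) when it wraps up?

Zurich is 7:30 behind Adelaide.
After 2 hours 25 minutes it is 08:55 in Adelaide.
Shift by the zone difference: 08:55 − 7:30 = 01:25 on Jun 23 in Zurich.

01:25 on Jun 23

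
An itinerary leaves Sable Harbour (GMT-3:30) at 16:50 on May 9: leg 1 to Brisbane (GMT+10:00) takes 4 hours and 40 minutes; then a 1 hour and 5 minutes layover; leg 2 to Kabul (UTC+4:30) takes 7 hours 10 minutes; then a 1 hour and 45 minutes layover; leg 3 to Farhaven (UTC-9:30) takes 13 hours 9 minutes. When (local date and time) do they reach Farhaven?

Convert departure to UTC: 16:50 + 3:30 = 20:20 UTC on May 9.
Add 4 hours and 40 minutes leg 1 → 01:00 UTC (May 10).
Add 1 hour and 5 minutes layover in Brisbane → 02:05 UTC.
Add 7 hours and 10 minutes leg 2 → 09:15 UTC.
Add 1 hour 45 minutes layover in Kabul → 11:00 UTC.
Add 13 hours and 9 minutes leg 3 → 00:09 UTC (May 11).
Farhaven is UTC−9:30, so local arrival = 00:09 − 9:30 = 14:39 on May 10.

14:39 on May 10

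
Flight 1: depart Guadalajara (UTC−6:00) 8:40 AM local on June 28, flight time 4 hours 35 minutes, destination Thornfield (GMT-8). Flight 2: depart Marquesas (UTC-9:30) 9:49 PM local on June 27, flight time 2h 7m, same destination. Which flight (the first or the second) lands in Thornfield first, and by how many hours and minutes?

the second, by 9 hours 49 minutes

Flight 1 in UTC: 8:40 AM + 6:00 = 2:40 PM on Jun 28.
+4 hours 35 minutes → arrive 7:15 PM UTC on Jun 28.
Flight 2 in UTC: 9:49 PM + 9:30 = 7:19 AM on Jun 28.
+2 hours and 7 minutes → arrive 9:26 AM UTC on Jun 28.
Flight 2 lands earlier by 9 hours 49 minutes.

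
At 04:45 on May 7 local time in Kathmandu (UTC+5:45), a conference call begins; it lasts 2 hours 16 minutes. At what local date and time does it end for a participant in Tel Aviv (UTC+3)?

04:16 on May 7

Convert start to UTC: 04:45 − 5:45 = 23:00 UTC on May 6.
Add 2 hours 16 minutes duration → 01:16 UTC (May 7).
Tel Aviv is UTC+3:00, so local end time = 01:16 + 3:00 = 04:16 on May 7.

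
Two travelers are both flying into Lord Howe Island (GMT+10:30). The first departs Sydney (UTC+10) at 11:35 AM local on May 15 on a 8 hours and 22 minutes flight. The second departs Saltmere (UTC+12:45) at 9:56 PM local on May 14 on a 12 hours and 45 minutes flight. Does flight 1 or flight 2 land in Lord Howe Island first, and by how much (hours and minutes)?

Flight 1 in UTC: 11:35 AM − 10:00 = 1:35 AM on May 15.
+8 hours and 22 minutes → arrive 9:57 AM UTC on May 15.
Flight 2 in UTC: 9:56 PM − 12:45 = 9:11 AM on May 14.
+12 hours 45 minutes → arrive 9:56 PM UTC on May 14.
Flight 2 lands earlier by 12 hours 1 minute.

the second, by 12 hours 1 minute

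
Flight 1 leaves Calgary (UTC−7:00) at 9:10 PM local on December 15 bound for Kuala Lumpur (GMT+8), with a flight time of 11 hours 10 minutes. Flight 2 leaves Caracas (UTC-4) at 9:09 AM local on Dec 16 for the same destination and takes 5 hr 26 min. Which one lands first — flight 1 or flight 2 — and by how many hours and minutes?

Flight 1 in UTC: 9:10 PM + 7:00 = 4:10 AM on Dec 16.
+11 hours and 10 minutes → arrive 3:20 PM UTC on Dec 16.
Flight 2 in UTC: 9:09 AM + 4:00 = 1:09 PM on Dec 16.
+5 hours and 26 minutes → arrive 6:35 PM UTC on Dec 16.
Flight 1 lands earlier by 3 hours 15 minutes.

the first, by 3 hours 15 minutes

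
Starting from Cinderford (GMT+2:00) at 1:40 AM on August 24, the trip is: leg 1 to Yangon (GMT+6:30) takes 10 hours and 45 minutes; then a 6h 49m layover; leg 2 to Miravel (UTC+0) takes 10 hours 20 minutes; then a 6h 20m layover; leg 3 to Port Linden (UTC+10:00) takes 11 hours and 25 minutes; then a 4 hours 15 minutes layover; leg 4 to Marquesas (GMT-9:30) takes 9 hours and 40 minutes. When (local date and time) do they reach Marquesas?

1:44 AM on Aug 26

Convert departure to UTC: 1:40 AM − 2:00 = 11:40 PM UTC on Aug 23.
Add 10 hours and 45 minutes leg 1 → 10:25 AM UTC (Aug 24).
Add 6 hours 49 minutes layover in Yangon → 5:14 PM UTC.
Add 10 hours and 20 minutes leg 2 → 3:34 AM UTC (Aug 25).
Add 6 hours 20 minutes layover in Miravel → 9:54 AM UTC.
Add 11 hours 25 minutes leg 3 → 9:19 PM UTC.
Add 4 hours 15 minutes layover in Port Linden → 1:34 AM UTC (Aug 26).
Add 9 hours and 40 minutes leg 4 → 11:14 AM UTC.
Marquesas is UTC−9:30, so local arrival = 11:14 AM − 9:30 = 1:44 AM on Aug 26.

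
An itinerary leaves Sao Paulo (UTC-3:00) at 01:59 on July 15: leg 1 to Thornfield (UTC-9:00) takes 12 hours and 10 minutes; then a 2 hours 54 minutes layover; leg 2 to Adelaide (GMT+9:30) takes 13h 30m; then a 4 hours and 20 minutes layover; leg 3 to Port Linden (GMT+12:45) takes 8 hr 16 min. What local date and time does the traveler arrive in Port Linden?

10:54 on Jul 17

Convert departure to UTC: 01:59 + 3:00 = 04:59 UTC on Jul 15.
Add 12 hours and 10 minutes leg 1 → 17:09 UTC.
Add 2 hours 54 minutes layover in Thornfield → 20:03 UTC.
Add 13 hours and 30 minutes leg 2 → 09:33 UTC (Jul 16).
Add 4 hours and 20 minutes layover in Adelaide → 13:53 UTC.
Add 8 hours 16 minutes leg 3 → 22:09 UTC.
Port Linden is UTC+12:45, so local arrival = 22:09 + 12:45 = 10:54 on Jul 17.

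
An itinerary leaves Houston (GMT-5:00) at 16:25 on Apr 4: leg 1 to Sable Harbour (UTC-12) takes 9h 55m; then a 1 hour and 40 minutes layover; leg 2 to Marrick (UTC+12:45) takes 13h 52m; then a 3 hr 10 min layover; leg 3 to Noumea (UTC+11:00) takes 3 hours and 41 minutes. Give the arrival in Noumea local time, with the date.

Convert departure to UTC: 16:25 + 5:00 = 21:25 UTC on Apr 4.
Add 9 hours and 55 minutes leg 1 → 07:20 UTC (Apr 5).
Add 1 hour and 40 minutes layover in Sable Harbour → 09:00 UTC.
Add 13 hours 52 minutes leg 2 → 22:52 UTC.
Add 3 hours 10 minutes layover in Marrick → 02:02 UTC (Apr 6).
Add 3 hours and 41 minutes leg 3 → 05:43 UTC.
Noumea is UTC+11:00, so local arrival = 05:43 + 11:00 = 16:43 on Apr 6.

16:43 on April 6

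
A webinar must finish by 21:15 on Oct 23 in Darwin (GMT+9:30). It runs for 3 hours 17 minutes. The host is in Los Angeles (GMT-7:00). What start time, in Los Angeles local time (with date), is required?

Target end time in UTC: 21:15 − 9:30 = 11:45 on Oct 23.
Subtract 3 hours 17 minutes → start 08:28 UTC on Oct 23.
Los Angeles is UTC−7:00: 08:28 − 7:00 = 01:28 on Oct 23.

01:28 on Oct 23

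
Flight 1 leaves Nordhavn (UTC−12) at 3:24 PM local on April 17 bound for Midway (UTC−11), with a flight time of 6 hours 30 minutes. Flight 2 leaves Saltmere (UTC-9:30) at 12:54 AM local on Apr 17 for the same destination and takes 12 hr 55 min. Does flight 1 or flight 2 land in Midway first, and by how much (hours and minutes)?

the second, by 10 hours 35 minutes

Flight 1 in UTC: 3:24 PM + 12:00 = 3:24 AM on Apr 18.
+6 hours and 30 minutes → arrive 9:54 AM UTC on Apr 18.
Flight 2 in UTC: 12:54 AM + 9:30 = 10:24 AM on Apr 17.
+12 hours and 55 minutes → arrive 11:19 PM UTC on Apr 17.
Flight 2 lands earlier by 10 hours 35 minutes.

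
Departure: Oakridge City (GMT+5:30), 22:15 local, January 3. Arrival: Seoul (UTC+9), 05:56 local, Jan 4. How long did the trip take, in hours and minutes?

4 hours 11 minutes

Departure in UTC: 22:15 − 5:30 = 16:45 on Jan 3.
Arrival in UTC: 05:56 − 9:00 = 20:56 on Jan 3.
Elapsed = 20:56 − 16:45 = 4 hours 11 minutes.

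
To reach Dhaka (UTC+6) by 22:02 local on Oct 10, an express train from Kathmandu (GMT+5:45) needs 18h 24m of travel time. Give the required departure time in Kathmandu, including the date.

Target arrival in UTC: 22:02 − 6:00 = 16:02 on Oct 10.
Subtract 18 hours and 24 minutes → departure 21:38 UTC on Oct 9.
Kathmandu is UTC+5:45: 21:38 + 5:45 = 03:23 on Oct 10.

03:23 on October 10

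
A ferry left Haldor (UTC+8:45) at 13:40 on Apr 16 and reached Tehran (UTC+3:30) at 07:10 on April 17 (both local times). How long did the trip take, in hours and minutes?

22 hours 45 minutes

Departure in UTC: 13:40 − 8:45 = 04:55 on Apr 16.
Arrival in UTC: 07:10 − 3:30 = 03:40 on Apr 17.
Elapsed = 03:40 − 04:55 (+1 day) = 22 hours 45 minutes.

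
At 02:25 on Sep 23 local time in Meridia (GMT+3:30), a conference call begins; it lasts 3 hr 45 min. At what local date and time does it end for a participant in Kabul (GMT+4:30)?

07:10 on September 23

Convert start to UTC: 02:25 − 3:30 = 22:55 UTC on Sep 22.
Add 3 hours 45 minutes duration → 02:40 UTC (Sep 23).
Kabul is UTC+4:30, so local end time = 02:40 + 4:30 = 07:10 on Sep 23.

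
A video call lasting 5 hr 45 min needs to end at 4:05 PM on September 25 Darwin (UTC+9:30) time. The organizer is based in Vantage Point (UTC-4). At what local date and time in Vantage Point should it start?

Target end time in UTC: 4:05 PM − 9:30 = 6:35 AM on Sep 25.
Subtract 5 hours 45 minutes → start 12:50 AM UTC on Sep 25.
Vantage Point is UTC−4:00: 12:50 AM − 4:00 = 8:50 PM on Sep 24.

8:50 PM on Sep 24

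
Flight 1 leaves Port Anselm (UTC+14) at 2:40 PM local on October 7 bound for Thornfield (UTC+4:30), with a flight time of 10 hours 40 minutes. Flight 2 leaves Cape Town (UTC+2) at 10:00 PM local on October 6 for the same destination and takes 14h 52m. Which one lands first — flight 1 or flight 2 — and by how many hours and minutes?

Flight 1 in UTC: 2:40 PM − 14:00 = 12:40 AM on Oct 7.
+10 hours 40 minutes → arrive 11:20 AM UTC on Oct 7.
Flight 2 in UTC: 10:00 PM − 2:00 = 8:00 PM on Oct 6.
+14 hours 52 minutes → arrive 10:52 AM UTC on Oct 7.
Flight 2 lands earlier by 28 minutes.

the second, by 28 minutes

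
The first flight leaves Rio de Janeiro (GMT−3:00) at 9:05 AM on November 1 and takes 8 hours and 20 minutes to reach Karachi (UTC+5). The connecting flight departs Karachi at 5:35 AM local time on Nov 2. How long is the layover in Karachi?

4 hours 10 minutes

Convert departure to UTC: 9:05 AM + 3:00 = 12:05 PM UTC on Nov 1.
Add 8 hours 20 minutes flight time → 8:25 PM UTC.
Karachi is UTC+5:00, so local arrival = 8:25 PM + 5:00 = 1:25 AM on Nov 2.
Layover = 5:35 AM − 1:25 AM = 4 hours 10 minutes.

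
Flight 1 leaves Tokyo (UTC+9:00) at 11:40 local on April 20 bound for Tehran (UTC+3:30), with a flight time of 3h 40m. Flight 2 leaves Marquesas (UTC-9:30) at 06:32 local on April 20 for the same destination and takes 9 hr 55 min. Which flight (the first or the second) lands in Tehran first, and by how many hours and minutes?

the first, by 19 hours 37 minutes

Flight 1 in UTC: 11:40 − 9:00 = 02:40 on Apr 20.
+3 hours and 40 minutes → arrive 06:20 UTC on Apr 20.
Flight 2 in UTC: 06:32 + 9:30 = 16:02 on Apr 20.
+9 hours and 55 minutes → arrive 01:57 UTC on Apr 21.
Flight 1 lands earlier by 19 hours 37 minutes.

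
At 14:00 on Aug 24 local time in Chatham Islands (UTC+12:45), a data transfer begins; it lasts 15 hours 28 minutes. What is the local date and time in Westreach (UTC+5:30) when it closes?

22:13 on Aug 24

Convert start to UTC: 14:00 − 12:45 = 01:15 UTC on Aug 24.
Add 15 hours 28 minutes duration → 16:43 UTC.
Westreach is UTC+5:30, so local end time = 16:43 + 5:30 = 22:13 on Aug 24.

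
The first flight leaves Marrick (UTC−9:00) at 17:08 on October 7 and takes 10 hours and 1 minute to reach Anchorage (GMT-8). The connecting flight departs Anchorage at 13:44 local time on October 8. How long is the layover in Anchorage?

9 hours 35 minutes

Convert departure to UTC: 17:08 + 9:00 = 02:08 UTC on Oct 8.
Add 10 hours and 1 minute flight time → 12:09 UTC.
Anchorage is UTC−8:00, so local arrival = 12:09 − 8:00 = 04:09 on Oct 8.
Layover = 13:44 − 04:09 = 9 hours 35 minutes.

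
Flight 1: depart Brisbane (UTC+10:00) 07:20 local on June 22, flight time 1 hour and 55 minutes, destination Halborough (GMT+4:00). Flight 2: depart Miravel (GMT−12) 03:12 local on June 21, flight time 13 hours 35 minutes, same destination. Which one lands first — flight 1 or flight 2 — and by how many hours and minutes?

Flight 1 in UTC: 07:20 − 10:00 = 21:20 on Jun 21.
+1 hour and 55 minutes → arrive 23:15 UTC on Jun 21.
Flight 2 in UTC: 03:12 + 12:00 = 15:12 on Jun 21.
+13 hours 35 minutes → arrive 04:47 UTC on Jun 22.
Flight 1 lands earlier by 5 hours 32 minutes.

the first, by 5 hours 32 minutes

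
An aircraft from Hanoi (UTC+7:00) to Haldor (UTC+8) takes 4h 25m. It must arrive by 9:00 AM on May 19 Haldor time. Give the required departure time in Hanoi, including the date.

3:35 AM on May 19

Target arrival in UTC: 9:00 AM − 8:00 = 1:00 AM on May 19.
Subtract 4 hours and 25 minutes → departure 8:35 PM UTC on May 18.
Hanoi is UTC+7:00: 8:35 PM + 7:00 = 3:35 AM on May 19.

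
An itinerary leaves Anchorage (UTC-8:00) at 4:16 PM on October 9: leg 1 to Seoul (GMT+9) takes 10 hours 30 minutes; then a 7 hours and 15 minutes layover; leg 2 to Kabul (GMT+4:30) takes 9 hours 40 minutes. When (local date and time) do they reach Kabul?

8:11 AM on October 11

Convert departure to UTC: 4:16 PM + 8:00 = 12:16 AM UTC on Oct 10.
Add 10 hours 30 minutes leg 1 → 10:46 AM UTC.
Add 7 hours 15 minutes layover in Seoul → 6:01 PM UTC.
Add 9 hours and 40 minutes leg 2 → 3:41 AM UTC (Oct 11).
Kabul is UTC+4:30, so local arrival = 3:41 AM + 4:30 = 8:11 AM on Oct 11.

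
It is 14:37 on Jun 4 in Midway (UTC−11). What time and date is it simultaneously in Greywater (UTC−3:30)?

22:07 on Jun 4

Greywater is 7:30 ahead of Midway.
Shift by the zone difference: 14:37 + 7:30 = 22:07 on Jun 4 in Greywater.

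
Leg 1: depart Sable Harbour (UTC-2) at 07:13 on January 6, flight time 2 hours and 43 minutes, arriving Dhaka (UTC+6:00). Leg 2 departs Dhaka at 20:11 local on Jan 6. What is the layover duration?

2 hours 15 minutes

Convert departure to UTC: 07:13 + 2:00 = 09:13 UTC on Jan 6.
Add 2 hours and 43 minutes flight time → 11:56 UTC.
Dhaka is UTC+6:00, so local arrival = 11:56 + 6:00 = 17:56 on Jan 6.
Layover = 20:11 − 17:56 = 2 hours 15 minutes.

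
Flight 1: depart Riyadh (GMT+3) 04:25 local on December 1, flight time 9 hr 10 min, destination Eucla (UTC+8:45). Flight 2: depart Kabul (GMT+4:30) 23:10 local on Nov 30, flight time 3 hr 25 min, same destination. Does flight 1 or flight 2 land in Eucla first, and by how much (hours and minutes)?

Flight 1 in UTC: 04:25 − 3:00 = 01:25 on Dec 1.
+9 hours and 10 minutes → arrive 10:35 UTC on Dec 1.
Flight 2 in UTC: 23:10 − 4:30 = 18:40 on Nov 30.
+3 hours and 25 minutes → arrive 22:05 UTC on Nov 30.
Flight 2 lands earlier by 12 hours 30 minutes.

the second, by 12 hours 30 minutes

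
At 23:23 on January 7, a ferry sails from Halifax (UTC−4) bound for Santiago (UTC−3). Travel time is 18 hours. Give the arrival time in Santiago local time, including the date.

Convert departure to UTC: 23:23 + 4:00 = 03:23 UTC on Jan 8.
Add 18 hours travel time → 21:23 UTC.
Santiago is UTC−3:00, so local arrival = 21:23 − 3:00 = 18:23 on Jan 8.

18:23 on January 8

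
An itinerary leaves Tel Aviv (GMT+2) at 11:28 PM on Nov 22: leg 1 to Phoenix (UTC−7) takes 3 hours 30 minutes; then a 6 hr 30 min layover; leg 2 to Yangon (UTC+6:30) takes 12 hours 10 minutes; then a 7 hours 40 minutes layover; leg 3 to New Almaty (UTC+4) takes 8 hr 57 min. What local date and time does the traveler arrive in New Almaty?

Convert departure to UTC: 11:28 PM − 2:00 = 9:28 PM UTC on Nov 22.
Add 3 hours and 30 minutes leg 1 → 12:58 AM UTC (Nov 23).
Add 6 hours and 30 minutes layover in Phoenix → 7:28 AM UTC.
Add 12 hours 10 minutes leg 2 → 7:38 PM UTC.
Add 7 hours 40 minutes layover in Yangon → 3:18 AM UTC (Nov 24).
Add 8 hours 57 minutes leg 3 → 12:15 PM UTC.
New Almaty is UTC+4:00, so local arrival = 12:15 PM + 4:00 = 4:15 PM on Nov 24.

4:15 PM on November 24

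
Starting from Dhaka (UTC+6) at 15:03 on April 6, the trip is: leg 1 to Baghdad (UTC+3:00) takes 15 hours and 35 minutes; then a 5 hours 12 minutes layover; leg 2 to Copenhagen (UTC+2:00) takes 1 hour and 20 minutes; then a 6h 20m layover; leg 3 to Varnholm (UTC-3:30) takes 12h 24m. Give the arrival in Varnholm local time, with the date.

22:24 on April 7

Convert departure to UTC: 15:03 − 6:00 = 09:03 UTC on Apr 6.
Add 15 hours 35 minutes leg 1 → 00:38 UTC (Apr 7).
Add 5 hours and 12 minutes layover in Baghdad → 05:50 UTC.
Add 1 hour 20 minutes leg 2 → 07:10 UTC.
Add 6 hours and 20 minutes layover in Copenhagen → 13:30 UTC.
Add 12 hours 24 minutes leg 3 → 01:54 UTC (Apr 8).
Varnholm is UTC−3:30, so local arrival = 01:54 − 3:30 = 22:24 on Apr 7.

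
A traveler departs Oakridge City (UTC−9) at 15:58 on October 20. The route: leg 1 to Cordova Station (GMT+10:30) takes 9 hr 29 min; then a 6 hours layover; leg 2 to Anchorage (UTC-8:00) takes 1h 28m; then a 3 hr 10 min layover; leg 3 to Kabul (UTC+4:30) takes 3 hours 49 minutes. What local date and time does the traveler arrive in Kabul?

05:24 on Oct 22

Convert departure to UTC: 15:58 + 9:00 = 00:58 UTC on Oct 21.
Add 9 hours and 29 minutes leg 1 → 10:27 UTC.
Add 6 hours layover in Cordova Station → 16:27 UTC.
Add 1 hour and 28 minutes leg 2 → 17:55 UTC.
Add 3 hours 10 minutes layover in Anchorage → 21:05 UTC.
Add 3 hours and 49 minutes leg 3 → 00:54 UTC (Oct 22).
Kabul is UTC+4:30, so local arrival = 00:54 + 4:30 = 05:24 on Oct 22.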